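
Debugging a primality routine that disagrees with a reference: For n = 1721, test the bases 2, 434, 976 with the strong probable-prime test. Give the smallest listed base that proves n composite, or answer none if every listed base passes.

n − 1 = 1720 = 2^3 · 215, so s = 3 and d = 215.
Base 2: x_0 = 2^215 mod 1721 = 1. x_0 = 1, so 2 is not a witness.
Base 434: x_0 = 434^215 mod 1721 = 1489. x_0 is neither 1 nor 1720, so continue squaring. x_1 = 1489^2 mod 1721 = 473. x_2 = 473^2 mod 1721 = 1720. x_2 ≡ −1, so 434 is not a witness.
Base 976: x_0 = 976^215 mod 1721 = 473. x_0 is neither 1 nor 1720, so continue squaring. x_1 = 473^2 mod 1721 = 1720. x_1 ≡ −1, so 976 is not a witness.
No listed base is a witness for 1721.

none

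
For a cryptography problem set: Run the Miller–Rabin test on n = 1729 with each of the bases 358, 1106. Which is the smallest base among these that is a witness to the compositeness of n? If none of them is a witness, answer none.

n − 1 = 1728 = 2^6 · 27, so s = 6 and d = 27.
Base 358: x_0 = 358^27 mod 1729 = 1331. x_0 is neither 1 nor 1728, so continue squaring. x_1 = 1331^2 mod 1729 = 1065. x_2 = 1065^2 mod 1729 = 1. x_2 = 1 but x_1 ≠ ±1, a nontrivial square root of 1 — 358 is a witness and 1729 is composite.
Base 1106: x_0 = 1106^27 mod 1729 = 742. x_0 is neither 1 nor 1728, so continue squaring. x_1 = 742^2 mod 1729 = 742. x_2 = 742^2 mod 1729 = 742. x_3 = 742^2 mod 1729 = 742. x_4 = 742^2 mod 1729 = 742. x_5 = 742^2 mod 1729 = 742. Reached i = s−1 = 5 without hitting −1: 1106 is a Miller–Rabin witness and 1729 is composite.
The smallest witness among the given bases is 358.

358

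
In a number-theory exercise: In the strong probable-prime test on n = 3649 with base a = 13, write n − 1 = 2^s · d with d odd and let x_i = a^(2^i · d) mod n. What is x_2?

3229

n − 1 = 3648 = 2^6 · 57, so s = 6 and d = 57.
x_0 = 13^57 mod 3649 = 70.
x_1 = 70^2 mod 3649 = 1251.
x_2 = 1251^2 mod 3649 = 3229.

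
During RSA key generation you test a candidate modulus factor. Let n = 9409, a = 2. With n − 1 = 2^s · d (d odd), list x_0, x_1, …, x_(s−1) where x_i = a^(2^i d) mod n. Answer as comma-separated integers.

n − 1 = 9408 = 2^6 · 147, so s = 6 and d = 147.
x_0 = 2^147 mod 9409 = 493.
x_1 = 493^2 mod 9409 = 7824.
x_2 = 7824^2 mod 9409 = 22.
x_3 = 22^2 mod 9409 = 484.
x_4 = 484^2 mod 9409 = 8440.
x_5 = 8440^2 mod 9409 = 7470.

493, 7824, 22, 484, 8440, 7470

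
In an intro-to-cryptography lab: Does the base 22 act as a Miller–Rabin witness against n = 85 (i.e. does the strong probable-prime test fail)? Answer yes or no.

yes

n − 1 = 84 = 2^2 · 21, so s = 2 and d = 21.
x_0 = 22^21 mod 85 = 82.
x_0 is neither 1 nor 84, so continue squaring.
x_1 = 82^2 mod 85 = 9.
Reached i = s−1 = 1 without hitting −1: 22 is a Miller–Rabin witness and 85 is composite.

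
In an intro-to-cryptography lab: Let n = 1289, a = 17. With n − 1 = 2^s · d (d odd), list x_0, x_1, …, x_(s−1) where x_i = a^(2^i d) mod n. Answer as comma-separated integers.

n − 1 = 1288 = 2^3 · 161, so s = 3 and d = 161.
x_0 = 17^161 mod 1289 = 887.
x_1 = 887^2 mod 1289 = 479.
x_2 = 479^2 mod 1289 = 1288.

887, 479, 1288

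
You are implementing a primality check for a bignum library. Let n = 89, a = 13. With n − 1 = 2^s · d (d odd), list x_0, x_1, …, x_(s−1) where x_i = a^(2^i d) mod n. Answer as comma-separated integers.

n − 1 = 88 = 2^3 · 11, so s = 3 and d = 11.
x_0 = 13^11 mod 89 = 77.
x_1 = 77^2 mod 89 = 55.
x_2 = 55^2 mod 89 = 88.

77, 55, 88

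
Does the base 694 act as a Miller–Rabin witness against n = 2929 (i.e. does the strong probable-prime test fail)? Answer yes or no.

yes

n − 1 = 2928 = 2^4 · 183, so s = 4 and d = 183.
x_0 = 694^183 mod 2929 = 1191.
x_0 is neither 1 nor 2928, so continue squaring.
x_1 = 1191^2 mod 2929 = 845.
x_2 = 845^2 mod 2929 = 2278.
x_3 = 2278^2 mod 2929 = 2025.
Reached i = s−1 = 3 without hitting −1: 694 is a Miller–Rabin witness and 2929 is composite.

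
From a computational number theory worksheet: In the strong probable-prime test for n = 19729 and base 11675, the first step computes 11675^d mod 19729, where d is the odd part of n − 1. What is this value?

n − 1 = 19728 = 2^4 · 1233, so s = 4 and d = 1233.
11675^1233 mod 19729 = 2789.

2789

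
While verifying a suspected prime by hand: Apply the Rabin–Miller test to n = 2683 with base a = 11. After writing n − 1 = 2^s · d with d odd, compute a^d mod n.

n − 1 = 2682 = 2^1 · 1341, so s = 1 and d = 1341.
Repeated squaring mod 2683: 11^1 ≡ 11, 11^2 ≡ 121, 11^4 ≡ 1226, 11^8 ≡ 596, 11^16 ≡ 1060, 11^32 ≡ 2106, 11^64 ≡ 237, 11^128 ≡ 2509, 11^256 ≡ 763, 11^512 ≡ 2641, 11^1024 ≡ 1764.
1341 = 1024 + 256 + 32 + 16 + 8 + 4 + 1, so 11^1341 ≡ 1764·763·2106·1060·596·1226·11 ≡ 1 (mod 2683).

1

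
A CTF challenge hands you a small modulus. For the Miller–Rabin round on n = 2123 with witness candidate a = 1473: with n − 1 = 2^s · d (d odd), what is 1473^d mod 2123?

1275

n − 1 = 2122 = 2^1 · 1061, so s = 1 and d = 1061.
1473^1061 mod 2123 = 1275.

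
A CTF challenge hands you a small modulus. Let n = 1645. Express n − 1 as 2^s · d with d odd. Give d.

411

Halving: 1644 → 822 → 411; 411 is odd.
So 1644 = 2^2 · 411.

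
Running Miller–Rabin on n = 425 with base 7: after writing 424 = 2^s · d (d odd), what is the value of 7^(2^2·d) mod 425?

n − 1 = 424 = 2^3 · 53, so s = 3 and d = 53.
x_0 = 7^53 mod 425 = 232.
x_1 = 232^2 mod 425 = 274.
x_2 = 274^2 mod 425 = 276.

276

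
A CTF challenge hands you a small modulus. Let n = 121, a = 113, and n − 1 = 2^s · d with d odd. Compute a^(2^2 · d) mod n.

23

n − 1 = 120 = 2^3 · 15, so s = 3 and d = 15.
x_0 = 113^15 mod 121 = 67.
x_1 = 67^2 mod 121 = 12.
x_2 = 12^2 mod 121 = 23.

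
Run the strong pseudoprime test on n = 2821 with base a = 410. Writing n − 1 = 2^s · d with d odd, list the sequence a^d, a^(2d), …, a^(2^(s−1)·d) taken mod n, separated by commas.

n − 1 = 2820 = 2^2 · 705, so s = 2 and d = 705.
x_0 = 410^705 mod 2821 = 1737.
x_1 = 1737^2 mod 2821 = 1520.

1737, 1520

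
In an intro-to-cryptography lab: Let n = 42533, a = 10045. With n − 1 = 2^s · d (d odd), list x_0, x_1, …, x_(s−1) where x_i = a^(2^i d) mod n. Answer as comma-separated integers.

3506, 42532

n − 1 = 42532 = 2^2 · 10633, so s = 2 and d = 10633.
x_0 = 10045^10633 mod 42533 = 3506.
x_1 = 3506^2 mod 42533 = 42532.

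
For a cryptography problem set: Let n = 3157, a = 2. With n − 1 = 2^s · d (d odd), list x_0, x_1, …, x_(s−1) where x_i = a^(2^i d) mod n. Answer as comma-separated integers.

512, 113

n − 1 = 3156 = 2^2 · 789, so s = 2 and d = 789.
x_0 = 2^789 mod 3157 = 512.
x_1 = 512^2 mod 3157 = 113.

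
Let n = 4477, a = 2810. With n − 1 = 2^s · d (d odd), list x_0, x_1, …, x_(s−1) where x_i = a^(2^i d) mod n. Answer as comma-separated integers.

n − 1 = 4476 = 2^2 · 1119, so s = 2 and d = 1119.
x_0 = 2810^1119 mod 4477 = 251.
x_1 = 251^2 mod 4477 = 323.

251, 323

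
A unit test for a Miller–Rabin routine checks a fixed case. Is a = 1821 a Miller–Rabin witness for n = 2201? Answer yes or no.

no

n − 1 = 2200 = 2^3 · 275, so s = 3 and d = 275.
Repeated squaring mod 2201: 1821^1 ≡ 1821, 1821^2 ≡ 1335, 1821^4 ≡ 1616, 1821^8 ≡ 1070, 1821^16 ≡ 380, 1821^32 ≡ 1335, 1821^64 ≡ 1616, 1821^128 ≡ 1070, 1821^256 ≡ 380.
275 = 256 + 16 + 2 + 1, so 1821^275 ≡ 380·380·1335·1821 ≡ 2200 (mod 2201).
x_0 = 1821^275 mod 2201 = 2200.
x_0 = 2200 ≡ −1, so 1821 is not a witness.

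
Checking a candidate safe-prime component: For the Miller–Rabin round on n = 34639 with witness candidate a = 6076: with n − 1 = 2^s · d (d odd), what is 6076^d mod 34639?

n − 1 = 34638 = 2^1 · 17319, so s = 1 and d = 17319.
Repeated squaring mod 34639: 6076^1 ≡ 6076, 6076^2 ≡ 27241, 6076^4 ≡ 784, 6076^8 ≡ 25793, 6076^16 ≡ 2215, 6076^32 ≡ 22126, 6076^64 ≡ 6889, 6076^128 ≡ 2891, 6076^256 ≡ 9882, 6076^512 ≡ 6583, 6076^1024 ≡ 2500, 6076^2048 ≡ 14980, 6076^4096 ≡ 8958, 6076^8192 ≡ 21840, 6076^16384 ≡ 6570.
17319 = 16384 + 512 + 256 + 128 + 32 + 4 + 2 + 1, so 6076^17319 ≡ 6570·6583·9882·2891·22126·784·27241·6076 ≡ 3336 (mod 34639).

3336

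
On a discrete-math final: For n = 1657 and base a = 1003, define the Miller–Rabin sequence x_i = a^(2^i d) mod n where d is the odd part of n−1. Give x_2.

1

n − 1 = 1656 = 2^3 · 207, so s = 3 and d = 207.
x_0 = 1003^207 mod 1657 = 1.
x_1 = 1^2 mod 1657 = 1.
x_2 = 1^2 mod 1657 = 1.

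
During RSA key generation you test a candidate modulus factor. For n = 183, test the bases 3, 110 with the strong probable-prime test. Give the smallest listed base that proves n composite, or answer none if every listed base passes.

3

n − 1 = 182 = 2^1 · 91, so s = 1 and d = 91.
Base 3: x_0 = 3^91 mod 183 = 3. x_0 ∉ {1, 182} and s = 1, so 3 is a Miller–Rabin witness and 183 is composite.
Base 110: x_0 = 110^91 mod 183 = 110. x_0 ∉ {1, 182} and s = 1, so 110 is a Miller–Rabin witness and 183 is composite.
The smallest witness among the given bases is 3.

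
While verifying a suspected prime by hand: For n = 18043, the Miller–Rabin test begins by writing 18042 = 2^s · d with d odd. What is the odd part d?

9021

Halving: 18042 → 9021; 9021 is odd.
So 18042 = 2^1 · 9021.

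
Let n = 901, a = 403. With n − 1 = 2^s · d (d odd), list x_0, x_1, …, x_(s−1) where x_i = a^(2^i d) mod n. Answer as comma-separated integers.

879, 484

n − 1 = 900 = 2^2 · 225, so s = 2 and d = 225.
x_0 = 403^225 mod 901 = 879.
x_1 = 879^2 mod 901 = 484.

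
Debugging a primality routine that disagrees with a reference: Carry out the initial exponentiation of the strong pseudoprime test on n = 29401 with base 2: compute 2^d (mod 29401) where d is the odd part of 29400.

8611

n − 1 = 29400 = 2^3 · 3675, so s = 3 and d = 3675.
2^3675 mod 29401 = 8611.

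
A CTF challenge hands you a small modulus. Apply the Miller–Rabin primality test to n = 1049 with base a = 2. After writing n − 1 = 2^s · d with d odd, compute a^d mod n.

n − 1 = 1048 = 2^3 · 131, so s = 3 and d = 131.
2^131 mod 1049 = 1048.

1048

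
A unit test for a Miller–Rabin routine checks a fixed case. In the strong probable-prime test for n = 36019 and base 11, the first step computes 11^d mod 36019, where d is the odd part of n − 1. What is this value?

7839

n − 1 = 36018 = 2^1 · 18009, so s = 1 and d = 18009.
11^18009 mod 36019 = 7839.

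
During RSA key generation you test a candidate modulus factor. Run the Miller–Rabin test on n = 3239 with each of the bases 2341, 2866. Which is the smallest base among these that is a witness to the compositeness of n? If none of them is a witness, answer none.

2341

n − 1 = 3238 = 2^1 · 1619, so s = 1 and d = 1619.
Base 2341: x_0 = 2341^1619 mod 3239 = 2573. x_0 ∉ {1, 3238} and s = 1, so 2341 is a Miller–Rabin witness and 3239 is composite.
Base 2866: x_0 = 2866^1619 mod 3239 = 1855. x_0 ∉ {1, 3238} and s = 1, so 2866 is a Miller–Rabin witness and 3239 is composite.
The smallest witness among the given bases is 2341.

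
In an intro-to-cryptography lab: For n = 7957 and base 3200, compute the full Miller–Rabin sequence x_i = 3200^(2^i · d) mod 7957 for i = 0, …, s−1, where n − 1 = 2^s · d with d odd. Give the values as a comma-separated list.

n − 1 = 7956 = 2^2 · 1989, so s = 2 and d = 1989.
x_0 = 3200^1989 mod 7957 = 3823.
x_1 = 3823^2 mod 7957 = 6277.

3823, 6277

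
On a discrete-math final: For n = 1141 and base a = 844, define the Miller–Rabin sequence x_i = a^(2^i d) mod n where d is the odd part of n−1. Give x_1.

876

n − 1 = 1140 = 2^2 · 285, so s = 2 and d = 285.
Repeated squaring mod 1141: 844^1 ≡ 844, 844^2 ≡ 352, 844^4 ≡ 676, 844^8 ≡ 576, 844^16 ≡ 886, 844^32 ≡ 1129, 844^64 ≡ 144, 844^128 ≡ 198, 844^256 ≡ 410.
285 = 256 + 16 + 8 + 4 + 1, so 844^285 ≡ 410·886·576·676·844 ≡ 575 (mod 1141).
x_0 = 575.
x_1 = 575^2 mod 1141 = 876.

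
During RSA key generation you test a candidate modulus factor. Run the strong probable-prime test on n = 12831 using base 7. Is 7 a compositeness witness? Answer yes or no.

yes

n − 1 = 12830 = 2^1 · 6415, so s = 1 and d = 6415.
x_0 = 7^6415 mod 12831 = 6181.
x_0 ∉ {1, 12830} and s = 1, so 7 is a Miller–Rabin witness and 12831 is composite.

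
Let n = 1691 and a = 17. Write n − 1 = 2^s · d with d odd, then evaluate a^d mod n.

n − 1 = 1690 = 2^1 · 845, so s = 1 and d = 845.
17^845 mod 1691 = 47.

47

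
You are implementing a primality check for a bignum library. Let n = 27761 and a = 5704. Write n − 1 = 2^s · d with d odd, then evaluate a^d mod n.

n − 1 = 27760 = 2^4 · 1735, so s = 4 and d = 1735.
Repeated squaring mod 27761: 5704^1 ≡ 5704, 5704^2 ≡ 27485, 5704^4 ≡ 20654, 5704^8 ≡ 12190, 5704^16 ≡ 19228, 5704^32 ≡ 22747, 5704^64 ≡ 16491, 5704^128 ≡ 6325, 5704^256 ≡ 2024, 5704^512 ≡ 15709, 5704^1024 ≡ 5152.
1735 = 1024 + 512 + 128 + 64 + 4 + 2 + 1, so 5704^1735 ≡ 5152·15709·6325·16491·20654·27485·5704 ≡ 18906 (mod 27761).

18906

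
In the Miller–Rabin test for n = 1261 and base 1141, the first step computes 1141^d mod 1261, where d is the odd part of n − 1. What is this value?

n − 1 = 1260 = 2^2 · 315, so s = 2 and d = 315.
1141^315 mod 1261 = 337.

337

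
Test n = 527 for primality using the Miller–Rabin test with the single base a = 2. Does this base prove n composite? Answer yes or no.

yes

n − 1 = 526 = 2^1 · 263, so s = 1 and d = 263.
x_0 = 2^263 mod 527 = 349.
x_0 ∉ {1, 526} and s = 1, so 2 is a Miller–Rabin witness and 527 is composite.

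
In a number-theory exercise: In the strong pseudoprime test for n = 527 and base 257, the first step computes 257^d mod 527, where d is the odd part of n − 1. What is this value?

n − 1 = 526 = 2^1 · 263, so s = 1 and d = 263.
Repeated squaring mod 527: 257^1 ≡ 257, 257^2 ≡ 174, 257^4 ≡ 237, 257^8 ≡ 307, 257^16 ≡ 443, 257^32 ≡ 205, 257^64 ≡ 392, 257^128 ≡ 307, 257^256 ≡ 443.
263 = 256 + 4 + 2 + 1, so 257^263 ≡ 443·237·174·257 ≡ 400 (mod 527).

400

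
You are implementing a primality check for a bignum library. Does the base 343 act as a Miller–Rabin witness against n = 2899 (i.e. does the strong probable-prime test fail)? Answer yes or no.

yes

n − 1 = 2898 = 2^1 · 1449, so s = 1 and d = 1449.
x_0 = 343^1449 mod 2899 = 1175.
x_0 ∉ {1, 2898} and s = 1, so 343 is a Miller–Rabin witness and 2899 is composite.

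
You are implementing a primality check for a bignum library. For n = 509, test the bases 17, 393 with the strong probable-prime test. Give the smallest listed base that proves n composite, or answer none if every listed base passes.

none

n − 1 = 508 = 2^2 · 127, so s = 2 and d = 127.
Base 17: x_0 = 17^127 mod 509 = 1. x_0 = 1, so 17 is not a witness.
Base 393: x_0 = 393^127 mod 509 = 508. x_0 = 508 ≡ −1, so 393 is not a witness.
No listed base is a witness for 509.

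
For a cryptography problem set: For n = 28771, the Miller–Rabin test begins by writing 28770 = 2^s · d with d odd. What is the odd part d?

14385

Halving: 28770 → 14385; 14385 is odd.
So 28770 = 2^1 · 14385.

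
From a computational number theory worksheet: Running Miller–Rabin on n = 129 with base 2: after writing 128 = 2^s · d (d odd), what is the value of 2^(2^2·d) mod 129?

16

n − 1 = 128 = 2^7 · 1, so s = 7 and d = 1.
x_0 = 2^1 mod 129 = 2.
x_1 = 2^2 mod 129 = 4.
x_2 = 4^2 mod 129 = 16.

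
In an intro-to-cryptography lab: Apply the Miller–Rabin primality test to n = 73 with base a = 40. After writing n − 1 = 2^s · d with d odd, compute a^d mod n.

10

n − 1 = 72 = 2^3 · 9, so s = 3 and d = 9.
40^9 mod 73 = 10.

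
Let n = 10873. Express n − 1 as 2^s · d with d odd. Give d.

Halving: 10872 → 5436 → 2718 → 1359; 1359 is odd.
So 10872 = 2^3 · 1359.

1359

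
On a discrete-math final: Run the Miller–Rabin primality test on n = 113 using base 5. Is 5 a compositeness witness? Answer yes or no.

n − 1 = 112 = 2^4 · 7, so s = 4 and d = 7.
x_0 = 5^7 mod 113 = 42.
x_0 is neither 1 nor 112, so continue squaring.
x_1 = 42^2 mod 113 = 69.
x_2 = 69^2 mod 113 = 15.
x_3 = 15^2 mod 113 = 112.
x_3 ≡ −1, so 5 is not a witness.

no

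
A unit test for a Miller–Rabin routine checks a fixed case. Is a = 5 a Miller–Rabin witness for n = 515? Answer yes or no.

yes

n − 1 = 514 = 2^1 · 257, so s = 1 and d = 257.
Repeated squaring mod 515: 5^1 ≡ 5, 5^2 ≡ 25, 5^4 ≡ 110, 5^8 ≡ 255, 5^16 ≡ 135, 5^32 ≡ 200, 5^64 ≡ 345, 5^128 ≡ 60, 5^256 ≡ 510.
257 = 256 + 1, so 5^257 ≡ 510·5 ≡ 490 (mod 515).
x_0 = 5^257 mod 515 = 490.
x_0 ∉ {1, 514} and s = 1, so 5 is a Miller–Rabin witness and 515 is composite.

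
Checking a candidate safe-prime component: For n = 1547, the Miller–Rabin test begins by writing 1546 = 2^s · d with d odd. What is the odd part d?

773

Halving: 1546 → 773; 773 is odd.
So 1546 = 2^1 · 773.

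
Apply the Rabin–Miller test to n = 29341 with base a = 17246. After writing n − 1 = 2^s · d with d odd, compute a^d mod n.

n − 1 = 29340 = 2^2 · 7335, so s = 2 and d = 7335.
17246^7335 mod 29341 = 12394.

12394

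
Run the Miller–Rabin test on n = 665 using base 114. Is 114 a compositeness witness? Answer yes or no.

n − 1 = 664 = 2^3 · 83, so s = 3 and d = 83.
By repeated squaring, 114^83 ≡ 494 (mod 665).
x_0 = 114^83 mod 665 = 494.
x_0 is neither 1 nor 664, so continue squaring.
x_1 = 494^2 mod 665 = 646.
x_2 = 646^2 mod 665 = 361.
Reached i = s−1 = 2 without hitting −1: 114 is a Miller–Rabin witness and 665 is composite.

yes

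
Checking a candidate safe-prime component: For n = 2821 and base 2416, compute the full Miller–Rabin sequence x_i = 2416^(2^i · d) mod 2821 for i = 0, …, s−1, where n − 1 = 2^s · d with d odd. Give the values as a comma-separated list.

n − 1 = 2820 = 2^2 · 705, so s = 2 and d = 705.
x_0 = 2416^705 mod 2821 = 1828.
x_1 = 1828^2 mod 2821 = 1520.

1828, 1520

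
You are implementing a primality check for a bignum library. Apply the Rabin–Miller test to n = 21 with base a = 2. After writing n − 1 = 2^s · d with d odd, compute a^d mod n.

n − 1 = 20 = 2^2 · 5, so s = 2 and d = 5.
By repeated squaring, 2^5 ≡ 11 (mod 21).

11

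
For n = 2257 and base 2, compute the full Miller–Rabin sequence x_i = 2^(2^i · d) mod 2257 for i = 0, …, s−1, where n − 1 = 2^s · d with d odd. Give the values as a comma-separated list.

n − 1 = 2256 = 2^4 · 141, so s = 4 and d = 141.
x_0 = 2^141 mod 2257 = 643.
x_1 = 643^2 mod 2257 = 418.
x_2 = 418^2 mod 2257 = 935.
x_3 = 935^2 mod 2257 = 766.

643, 418, 935, 766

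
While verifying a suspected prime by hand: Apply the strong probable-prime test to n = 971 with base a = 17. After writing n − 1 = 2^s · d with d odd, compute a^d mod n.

n − 1 = 970 = 2^1 · 485, so s = 1 and d = 485.
Repeated squaring mod 971: 17^1 ≡ 17, 17^2 ≡ 289, 17^4 ≡ 15, 17^8 ≡ 225, 17^16 ≡ 133, 17^32 ≡ 211, 17^64 ≡ 826, 17^128 ≡ 634, 17^256 ≡ 933.
485 = 256 + 128 + 64 + 32 + 4 + 1, so 17^485 ≡ 933·634·826·211·15·17 ≡ 1 (mod 971).

1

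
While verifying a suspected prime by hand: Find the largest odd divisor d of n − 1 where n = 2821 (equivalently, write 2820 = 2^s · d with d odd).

705

Halving: 2820 → 1410 → 705; 705 is odd.
So 2820 = 2^2 · 705.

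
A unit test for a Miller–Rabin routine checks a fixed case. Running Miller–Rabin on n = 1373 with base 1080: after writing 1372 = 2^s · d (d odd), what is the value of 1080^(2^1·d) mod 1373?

n − 1 = 1372 = 2^2 · 343, so s = 2 and d = 343.
Repeated squaring mod 1373: 1080^1 ≡ 1080, 1080^2 ≡ 723, 1080^4 ≡ 989, 1080^8 ≡ 545, 1080^16 ≡ 457, 1080^32 ≡ 153, 1080^64 ≡ 68, 1080^128 ≡ 505, 1080^256 ≡ 1020.
343 = 256 + 64 + 16 + 4 + 2 + 1, so 1080^343 ≡ 1020·68·457·989·723·1080 ≡ 668 (mod 1373).
x_0 = 668.
x_1 = 668^2 mod 1373 = 1372.

1372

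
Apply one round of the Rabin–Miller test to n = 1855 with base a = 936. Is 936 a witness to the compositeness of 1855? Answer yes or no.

yes

n − 1 = 1854 = 2^1 · 927, so s = 1 and d = 927.
Repeated squaring mod 1855: 936^1 ≡ 936, 936^2 ≡ 536, 936^4 ≡ 1626, 936^8 ≡ 501, 936^16 ≡ 576, 936^32 ≡ 1586, 936^64 ≡ 16, 936^128 ≡ 256, 936^256 ≡ 611, 936^512 ≡ 466.
927 = 512 + 256 + 128 + 16 + 8 + 4 + 2 + 1, so 936^927 ≡ 466·611·256·576·501·1626·536·936 ≡ 881 (mod 1855).
x_0 = 936^927 mod 1855 = 881.
x_0 ∉ {1, 1854} and s = 1, so 936 is a Miller–Rabin witness and 1855 is composite.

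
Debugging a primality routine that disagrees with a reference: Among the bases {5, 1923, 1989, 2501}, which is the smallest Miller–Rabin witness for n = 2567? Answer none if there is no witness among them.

5

n − 1 = 2566 = 2^1 · 1283, so s = 1 and d = 1283.
Base 5: x_0 = 5^1283 mod 2567 = 1196. x_0 ∉ {1, 2566} and s = 1, so 5 is a Miller–Rabin witness and 2567 is composite.
Base 1923: x_0 = 1923^1283 mod 2567 = 2218. x_0 ∉ {1, 2566} and s = 1, so 1923 is a Miller–Rabin witness and 2567 is composite.
Base 1989: x_0 = 1989^1283 mod 2567 = 1275. x_0 ∉ {1, 2566} and s = 1, so 1989 is a Miller–Rabin witness and 2567 is composite.
Base 2501: x_0 = 2501^1283 mod 2567 = 2303. x_0 ∉ {1, 2566} and s = 1, so 2501 is a Miller–Rabin witness and 2567 is composite.
The smallest witness among the given bases is 5.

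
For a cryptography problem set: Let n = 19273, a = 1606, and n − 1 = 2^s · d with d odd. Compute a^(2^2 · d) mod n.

1

n − 1 = 19272 = 2^3 · 2409, so s = 3 and d = 2409.
x_0 = 1606^2409 mod 19273 = 19272.
x_1 = 19272^2 mod 19273 = 1.
x_2 = 1^2 mod 19273 = 1.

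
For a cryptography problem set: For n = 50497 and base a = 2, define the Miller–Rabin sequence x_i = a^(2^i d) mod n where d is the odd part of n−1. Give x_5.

1

n − 1 = 50496 = 2^6 · 789, so s = 6 and d = 789.
x_0 = 2^789 mod 50497 = 48019.
x_1 = 48019^2 mod 50497 = 30347.
x_2 = 30347^2 mod 50497 = 26620.
x_3 = 26620^2 mod 50497 = 50496.
x_4 = 50496^2 mod 50497 = 1.
x_5 = 1^2 mod 50497 = 1.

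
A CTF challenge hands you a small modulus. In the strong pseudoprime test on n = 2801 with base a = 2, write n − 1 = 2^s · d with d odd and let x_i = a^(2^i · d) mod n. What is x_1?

n − 1 = 2800 = 2^4 · 175, so s = 4 and d = 175.
Repeated squaring mod 2801: 2^1 ≡ 2, 2^2 ≡ 4, 2^4 ≡ 16, 2^8 ≡ 256, 2^16 ≡ 1113, 2^32 ≡ 727, 2^64 ≡ 1941, 2^128 ≡ 136.
175 = 128 + 32 + 8 + 4 + 2 + 1, so 2^175 ≡ 136·727·256·16·4·2 ≡ 2225 (mod 2801).
x_0 = 2225.
x_1 = 2225^2 mod 2801 = 1258.

1258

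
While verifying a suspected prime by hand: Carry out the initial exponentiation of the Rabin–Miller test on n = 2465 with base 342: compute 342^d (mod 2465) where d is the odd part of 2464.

n − 1 = 2464 = 2^5 · 77, so s = 5 and d = 77.
342^77 mod 2465 = 117.

117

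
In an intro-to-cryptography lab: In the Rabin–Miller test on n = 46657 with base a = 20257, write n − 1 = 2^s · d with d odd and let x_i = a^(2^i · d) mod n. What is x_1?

7177

n − 1 = 46656 = 2^6 · 729, so s = 6 and d = 729.
x_0 = 20257^729 mod 46657 = 21750.
x_1 = 21750^2 mod 46657 = 7177.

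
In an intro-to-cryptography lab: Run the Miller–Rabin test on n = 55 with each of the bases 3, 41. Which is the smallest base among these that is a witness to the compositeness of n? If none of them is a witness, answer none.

n − 1 = 54 = 2^1 · 27, so s = 1 and d = 27.
Base 3: x_0 = 3^27 mod 55 = 42. x_0 ∉ {1, 54} and s = 1, so 3 is a Miller–Rabin witness and 55 is composite.
Base 41: x_0 = 41^27 mod 55 = 46. x_0 ∉ {1, 54} and s = 1, so 41 is a Miller–Rabin witness and 55 is composite.
The smallest witness among the given bases is 3.

3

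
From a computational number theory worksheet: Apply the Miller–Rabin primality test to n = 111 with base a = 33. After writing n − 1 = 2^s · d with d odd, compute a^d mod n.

n − 1 = 110 = 2^1 · 55, so s = 1 and d = 55.
Repeated squaring mod 111: 33^1 ≡ 33, 33^2 ≡ 90, 33^4 ≡ 108, 33^8 ≡ 9, 33^16 ≡ 81, 33^32 ≡ 12.
55 = 32 + 16 + 4 + 2 + 1, so 33^55 ≡ 12·81·108·90·33 ≡ 33 (mod 111).

33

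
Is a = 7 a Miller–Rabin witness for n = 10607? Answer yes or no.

n − 1 = 10606 = 2^1 · 5303, so s = 1 and d = 5303.
Repeated squaring mod 10607: 7^1 ≡ 7, 7^2 ≡ 49, 7^4 ≡ 2401, 7^8 ≡ 5200, 7^16 ≡ 2757, 7^32 ≡ 6437, 7^64 ≡ 4027, 7^128 ≡ 9233, 7^256 ≡ 10437, 7^512 ≡ 7686, 7^1024 ≡ 4213, 7^2048 ≡ 3858, 7^4096 ≡ 2543.
5303 = 4096 + 1024 + 128 + 32 + 16 + 4 + 2 + 1, so 7^5303 ≡ 2543·4213·9233·6437·2757·2401·49·7 ≡ 10606 (mod 10607).
x_0 = 7^5303 mod 10607 = 10606.
x_0 = 10606 ≡ −1, so 7 is not a witness.

no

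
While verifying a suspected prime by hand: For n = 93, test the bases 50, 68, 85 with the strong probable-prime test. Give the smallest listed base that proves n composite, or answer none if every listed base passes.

n − 1 = 92 = 2^2 · 23, so s = 2 and d = 23.
Base 50: x_0 = 50^23 mod 93 = 71. x_0 is neither 1 nor 92, so continue squaring. x_1 = 71^2 mod 93 = 19. Reached i = s−1 = 1 without hitting −1: 50 is a Miller–Rabin witness and 93 is composite.
Base 68: x_0 = 68^23 mod 93 = 26. x_0 is neither 1 nor 92, so continue squaring. x_1 = 26^2 mod 93 = 25. Reached i = s−1 = 1 without hitting −1: 68 is a Miller–Rabin witness and 93 is composite.
Base 85: x_0 = 85^23 mod 93 = 46. x_0 is neither 1 nor 92, so continue squaring. x_1 = 46^2 mod 93 = 70. Reached i = s−1 = 1 without hitting −1: 85 is a Miller–Rabin witness and 93 is composite.
The smallest witness among the given bases is 50.

50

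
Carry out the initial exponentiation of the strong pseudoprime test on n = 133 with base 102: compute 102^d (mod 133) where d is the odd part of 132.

n − 1 = 132 = 2^2 · 33, so s = 2 and d = 33.
Repeated squaring mod 133: 102^1 ≡ 102, 102^2 ≡ 30, 102^4 ≡ 102, 102^8 ≡ 30, 102^16 ≡ 102, 102^32 ≡ 30.
33 = 32 + 1, so 102^33 ≡ 30·102 ≡ 1 (mod 133).

1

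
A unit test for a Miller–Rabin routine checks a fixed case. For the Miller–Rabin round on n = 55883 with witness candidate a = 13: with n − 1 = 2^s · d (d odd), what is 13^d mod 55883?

46317

n − 1 = 55882 = 2^1 · 27941, so s = 1 and d = 27941.
By repeated squaring, 13^27941 ≡ 46317 (mod 55883).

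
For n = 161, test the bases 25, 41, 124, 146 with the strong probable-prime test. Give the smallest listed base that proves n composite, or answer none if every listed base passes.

25

n − 1 = 160 = 2^5 · 5, so s = 5 and d = 5.
Base 25: x_0 = 25^5 mod 161 = 9. x_0 is neither 1 nor 160, so continue squaring. x_1 = 9^2 mod 161 = 81. x_2 = 81^2 mod 161 = 121. x_3 = 121^2 mod 161 = 151. x_4 = 151^2 mod 161 = 100. Reached i = s−1 = 4 without hitting −1: 25 is a Miller–Rabin witness and 161 is composite.
Base 41: x_0 = 41^5 mod 161 = 118. x_0 is neither 1 nor 160, so continue squaring. x_1 = 118^2 mod 161 = 78. x_2 = 78^2 mod 161 = 127. x_3 = 127^2 mod 161 = 29. x_4 = 29^2 mod 161 = 36. Reached i = s−1 = 4 without hitting −1: 41 is a Miller–Rabin witness and 161 is composite.
Base 124: x_0 = 124^5 mod 161 = 31. x_0 is neither 1 nor 160, so continue squaring. x_1 = 31^2 mod 161 = 156. x_2 = 156^2 mod 161 = 25. x_3 = 25^2 mod 161 = 142. x_4 = 142^2 mod 161 = 39. Reached i = s−1 = 4 without hitting −1: 124 is a Miller–Rabin witness and 161 is composite.
Base 146: x_0 = 146^5 mod 161 = 62. x_0 is neither 1 nor 160, so continue squaring. x_1 = 62^2 mod 161 = 141. x_2 = 141^2 mod 161 = 78. x_3 = 78^2 mod 161 = 127. x_4 = 127^2 mod 161 = 29. Reached i = s−1 = 4 without hitting −1: 146 is a Miller–Rabin witness and 161 is composite.
The smallest witness among the given bases is 25.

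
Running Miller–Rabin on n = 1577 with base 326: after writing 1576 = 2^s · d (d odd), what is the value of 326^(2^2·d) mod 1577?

n − 1 = 1576 = 2^3 · 197, so s = 3 and d = 197.
By repeated squaring, 326^197 ≡ 1248 (mod 1577).
x_0 = 1248.
x_1 = 1248^2 mod 1577 = 1005.
x_2 = 1005^2 mod 1577 = 745.

745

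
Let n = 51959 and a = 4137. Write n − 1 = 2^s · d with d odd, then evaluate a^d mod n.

10185

n − 1 = 51958 = 2^1 · 25979, so s = 1 and d = 25979.
4137^25979 mod 51959 = 10185.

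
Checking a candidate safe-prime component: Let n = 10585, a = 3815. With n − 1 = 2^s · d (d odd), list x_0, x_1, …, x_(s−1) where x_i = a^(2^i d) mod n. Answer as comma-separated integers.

n − 1 = 10584 = 2^3 · 1323, so s = 3 and d = 1323.
x_0 = 3815^1323 mod 10585 = 465.
x_1 = 465^2 mod 10585 = 4525.
x_2 = 4525^2 mod 10585 = 4235.

465, 4525, 4235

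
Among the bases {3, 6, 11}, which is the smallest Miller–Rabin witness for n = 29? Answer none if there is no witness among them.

n − 1 = 28 = 2^2 · 7, so s = 2 and d = 7.
Base 3: x_0 = 3^7 mod 29 = 12. x_0 is neither 1 nor 28, so continue squaring. x_1 = 12^2 mod 29 = 28. x_1 ≡ −1, so 3 is not a witness.
Base 6: x_0 = 6^7 mod 29 = 28. x_0 = 28 ≡ −1, so 6 is not a witness.
Base 11: x_0 = 11^7 mod 29 = 12. x_0 is neither 1 nor 28, so continue squaring. x_1 = 12^2 mod 29 = 28. x_1 ≡ −1, so 11 is not a witness.
No listed base is a witness for 29.

none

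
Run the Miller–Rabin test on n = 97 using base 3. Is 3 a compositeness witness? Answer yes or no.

no

n − 1 = 96 = 2^5 · 3, so s = 5 and d = 3.
x_0 = 3^3 mod 97 = 27.
x_0 is neither 1 nor 96, so continue squaring.
x_1 = 27^2 mod 97 = 50.
x_2 = 50^2 mod 97 = 75.
x_3 = 75^2 mod 97 = 96.
x_3 ≡ −1, so 3 is not a witness.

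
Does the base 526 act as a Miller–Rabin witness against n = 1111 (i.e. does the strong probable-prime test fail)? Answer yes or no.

yes

n − 1 = 1110 = 2^1 · 555, so s = 1 and d = 555.
x_0 = 526^555 mod 1111 = 166.
x_0 ∉ {1, 1110} and s = 1, so 526 is a Miller–Rabin witness and 1111 is composite.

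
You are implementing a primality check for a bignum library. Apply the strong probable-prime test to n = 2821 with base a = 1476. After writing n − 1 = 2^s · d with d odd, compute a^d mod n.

125

n − 1 = 2820 = 2^2 · 705, so s = 2 and d = 705.
Repeated squaring mod 2821: 1476^1 ≡ 1476, 1476^2 ≡ 764, 1476^4 ≡ 2570, 1476^8 ≡ 939, 1476^16 ≡ 1569, 1476^32 ≡ 1849, 1476^64 ≡ 2570, 1476^128 ≡ 939, 1476^256 ≡ 1569, 1476^512 ≡ 1849.
705 = 512 + 128 + 64 + 1, so 1476^705 ≡ 1849·939·2570·1476 ≡ 125 (mod 2821).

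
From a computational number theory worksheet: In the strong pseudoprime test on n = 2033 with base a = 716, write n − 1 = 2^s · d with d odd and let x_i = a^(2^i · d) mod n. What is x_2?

1277

n − 1 = 2032 = 2^4 · 127, so s = 4 and d = 127.
Repeated squaring mod 2033: 716^1 ≡ 716, 716^2 ≡ 340, 716^4 ≡ 1752, 716^8 ≡ 1707, 716^16 ≡ 560, 716^32 ≡ 518, 716^64 ≡ 2001.
127 = 64 + 32 + 16 + 8 + 4 + 2 + 1, so 716^127 ≡ 2001·518·560·1707·1752·340·716 ≡ 1989 (mod 2033).
x_0 = 1989.
x_1 = 1989^2 mod 2033 = 1936.
x_2 = 1936^2 mod 2033 = 1277.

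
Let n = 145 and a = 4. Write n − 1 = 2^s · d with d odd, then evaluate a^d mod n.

n − 1 = 144 = 2^4 · 9, so s = 4 and d = 9.
Repeated squaring mod 145: 4^1 ≡ 4, 4^2 ≡ 16, 4^4 ≡ 111, 4^8 ≡ 141.
9 = 8 + 1, so 4^9 ≡ 141·4 ≡ 129 (mod 145).

129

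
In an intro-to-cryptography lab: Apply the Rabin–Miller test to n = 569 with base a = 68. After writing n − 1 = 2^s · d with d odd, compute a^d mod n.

483

n − 1 = 568 = 2^3 · 71, so s = 3 and d = 71.
68^71 mod 569 = 483.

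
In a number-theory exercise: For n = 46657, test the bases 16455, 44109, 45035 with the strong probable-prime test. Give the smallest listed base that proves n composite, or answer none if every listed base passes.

44109

n − 1 = 46656 = 2^6 · 729, so s = 6 and d = 729.
Base 16455: x_0 = 16455^729 mod 46657 = 46656. x_0 = 46656 ≡ −1, so 16455 is not a witness.
Base 44109: x_0 = 44109^729 mod 46657 = 5889. x_0 is neither 1 nor 46656, so continue squaring. x_1 = 5889^2 mod 46657 = 14170. x_2 = 14170^2 mod 46657 = 23829. x_3 = 23829^2 mod 46657 = 5551. x_4 = 5551^2 mod 46657 = 19981. x_5 = 19981^2 mod 46657 = 43069. Reached i = s−1 = 5 without hitting −1: 44109 is a Miller–Rabin witness and 46657 is composite.
Base 45035: x_0 = 45035^729 mod 46657 = 21022. x_0 is neither 1 nor 46656, so continue squaring. x_1 = 21022^2 mod 46657 = 36037. x_2 = 36037^2 mod 46657 = 14431. x_3 = 14431^2 mod 46657 = 23570. x_4 = 23570^2 mod 46657 = 1. x_4 = 1 but x_3 ≠ ±1, a nontrivial square root of 1 — 45035 is a witness and 46657 is composite.
The smallest witness among the given bases is 44109.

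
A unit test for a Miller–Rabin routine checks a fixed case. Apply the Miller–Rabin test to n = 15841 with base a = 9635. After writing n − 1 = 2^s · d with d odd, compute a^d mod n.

n − 1 = 15840 = 2^5 · 495, so s = 5 and d = 495.
9635^495 mod 15841 = 13796.

13796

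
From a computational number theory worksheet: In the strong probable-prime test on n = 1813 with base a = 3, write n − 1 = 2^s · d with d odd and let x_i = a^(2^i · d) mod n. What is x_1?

n − 1 = 1812 = 2^2 · 453, so s = 2 and d = 453.
x_0 = 3^453 mod 1813 = 1581.
x_1 = 1581^2 mod 1813 = 1247.

1247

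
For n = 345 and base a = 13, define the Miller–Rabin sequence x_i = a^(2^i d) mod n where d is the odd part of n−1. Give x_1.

n − 1 = 344 = 2^3 · 43, so s = 3 and d = 43.
x_0 = 13^43 mod 345 = 292.
x_1 = 292^2 mod 345 = 49.

49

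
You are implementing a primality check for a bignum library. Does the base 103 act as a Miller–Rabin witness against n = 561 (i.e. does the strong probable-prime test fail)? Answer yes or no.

n − 1 = 560 = 2^4 · 35, so s = 4 and d = 35.
Repeated squaring mod 561: 103^1 ≡ 103, 103^2 ≡ 511, 103^4 ≡ 256, 103^8 ≡ 460, 103^16 ≡ 103, 103^32 ≡ 511.
35 = 32 + 2 + 1, so 103^35 ≡ 511·511·103 ≡ 1 (mod 561).
x_0 = 103^35 mod 561 = 1.
x_0 = 1, so 103 is not a witness.

no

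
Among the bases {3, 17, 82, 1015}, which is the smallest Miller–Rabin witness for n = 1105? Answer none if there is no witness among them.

3

n − 1 = 1104 = 2^4 · 69, so s = 4 and d = 69.
Base 3: x_0 = 3^69 mod 1105 = 1093. x_0 is neither 1 nor 1104, so continue squaring. x_1 = 1093^2 mod 1105 = 144. x_2 = 144^2 mod 1105 = 846. x_3 = 846^2 mod 1105 = 781. Reached i = s−1 = 3 without hitting −1: 3 is a Miller–Rabin witness and 1105 is composite.
Base 17: x_0 = 17^69 mod 1105 = 272. x_0 is neither 1 nor 1104, so continue squaring. x_1 = 272^2 mod 1105 = 1054. x_2 = 1054^2 mod 1105 = 391. x_3 = 391^2 mod 1105 = 391. Reached i = s−1 = 3 without hitting −1: 17 is a Miller–Rabin witness and 1105 is composite.
Base 82: x_0 = 82^69 mod 1105 = 12. x_0 is neither 1 nor 1104, so continue squaring. x_1 = 12^2 mod 1105 = 144. x_2 = 144^2 mod 1105 = 846. x_3 = 846^2 mod 1105 = 781. Reached i = s−1 = 3 without hitting −1: 82 is a Miller–Rabin witness and 1105 is composite.
Base 1015: x_0 = 1015^69 mod 1105 = 105. x_0 is neither 1 nor 1104, so continue squaring. x_1 = 105^2 mod 1105 = 1080. x_2 = 1080^2 mod 1105 = 625. x_3 = 625^2 mod 1105 = 560. Reached i = s−1 = 3 without hitting −1: 1015 is a Miller–Rabin witness and 1105 is composite.
The smallest witness among the given bases is 3.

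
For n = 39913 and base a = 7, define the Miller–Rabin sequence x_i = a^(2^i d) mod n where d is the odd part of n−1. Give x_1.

381

n − 1 = 39912 = 2^3 · 4989, so s = 3 and d = 4989.
x_0 = 7^4989 mod 39913 = 15592.
x_1 = 15592^2 mod 39913 = 381.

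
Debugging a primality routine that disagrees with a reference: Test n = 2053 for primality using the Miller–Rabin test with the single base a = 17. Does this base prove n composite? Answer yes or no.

n − 1 = 2052 = 2^2 · 513, so s = 2 and d = 513.
x_0 = 17^513 mod 2053 = 1.
x_0 = 1, so 17 is not a witness.

no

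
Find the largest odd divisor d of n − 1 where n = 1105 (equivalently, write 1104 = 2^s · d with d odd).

Halving: 1104 → 552 → 276 → 138 → 69; 69 is odd.
So 1104 = 2^4 · 69.

69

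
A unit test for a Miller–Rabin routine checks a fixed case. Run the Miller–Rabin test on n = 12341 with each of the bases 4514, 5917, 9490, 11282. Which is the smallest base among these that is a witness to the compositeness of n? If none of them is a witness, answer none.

n − 1 = 12340 = 2^2 · 3085, so s = 2 and d = 3085.
Base 4514: x_0 = 4514^3085 mod 12341 = 12340. x_0 = 12340 ≡ −1, so 4514 is not a witness.
Base 5917: x_0 = 5917^3085 mod 12341 = 9263. x_0 is neither 1 nor 12340, so continue squaring. x_1 = 9263^2 mod 12341 = 8537. Reached i = s−1 = 1 without hitting −1: 5917 is a Miller–Rabin witness and 12341 is composite.
Base 9490: x_0 = 9490^3085 mod 12341 = 3512. x_0 is neither 1 nor 12340, so continue squaring. x_1 = 3512^2 mod 12341 = 5485. Reached i = s−1 = 1 without hitting −1: 9490 is a Miller–Rabin witness and 12341 is composite.
Base 11282: x_0 = 11282^3085 mod 12341 = 6557. x_0 is neither 1 nor 12340, so continue squaring. x_1 = 6557^2 mod 12341 = 10546. Reached i = s−1 = 1 without hitting −1: 11282 is a Miller–Rabin witness and 12341 is composite.
The smallest witness among the given bases is 5917.

5917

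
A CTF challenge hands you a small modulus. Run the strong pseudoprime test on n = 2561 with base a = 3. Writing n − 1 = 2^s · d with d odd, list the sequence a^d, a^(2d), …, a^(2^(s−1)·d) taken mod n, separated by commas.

n − 1 = 2560 = 2^9 · 5, so s = 9 and d = 5.
x_0 = 3^5 mod 2561 = 243.
x_1 = 243^2 mod 2561 = 146.
x_2 = 146^2 mod 2561 = 828.
x_3 = 828^2 mod 2561 = 1797.
x_4 = 1797^2 mod 2561 = 2349.
x_5 = 2349^2 mod 2561 = 1407.
x_6 = 1407^2 mod 2561 = 2557.
x_7 = 2557^2 mod 2561 = 16.
x_8 = 16^2 mod 2561 = 256.

243, 146, 828, 1797, 2349, 1407, 2557, 16, 256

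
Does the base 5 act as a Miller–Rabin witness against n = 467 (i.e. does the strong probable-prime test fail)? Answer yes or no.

no

n − 1 = 466 = 2^1 · 233, so s = 1 and d = 233.
Repeated squaring mod 467: 5^1 ≡ 5, 5^2 ≡ 25, 5^4 ≡ 158, 5^8 ≡ 213, 5^16 ≡ 70, 5^32 ≡ 230, 5^64 ≡ 129, 5^128 ≡ 296.
233 = 128 + 64 + 32 + 8 + 1, so 5^233 ≡ 296·129·230·213·5 ≡ 466 (mod 467).
x_0 = 5^233 mod 467 = 466.
x_0 = 466 ≡ −1, so 5 is not a witness.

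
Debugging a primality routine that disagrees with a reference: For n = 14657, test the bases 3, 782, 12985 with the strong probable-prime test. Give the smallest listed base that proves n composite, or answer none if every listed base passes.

none

n − 1 = 14656 = 2^6 · 229, so s = 6 and d = 229.
Base 3: x_0 = 3^229 mod 14657 = 11715. x_0 is neither 1 nor 14656, so continue squaring. x_1 = 11715^2 mod 14657 = 7734. x_2 = 7734^2 mod 14657 = 14196. x_3 = 14196^2 mod 14657 = 7323. x_4 = 7323^2 mod 14657 = 11023. x_5 = 11023^2 mod 14657 = 14656. x_5 ≡ −1, so 3 is not a witness.
Base 782: x_0 = 782^229 mod 14657 = 8382. x_0 is neither 1 nor 14656, so continue squaring. x_1 = 8382^2 mod 14657 = 6923. x_2 = 6923^2 mod 14657 = 14196. x_3 = 14196^2 mod 14657 = 7323. x_4 = 7323^2 mod 14657 = 11023. x_5 = 11023^2 mod 14657 = 14656. x_5 ≡ −1, so 782 is not a witness.
Base 12985: x_0 = 12985^229 mod 14657 = 11715. x_0 is neither 1 nor 14656, so continue squaring. x_1 = 11715^2 mod 14657 = 7734. x_2 = 7734^2 mod 14657 = 14196. x_3 = 14196^2 mod 14657 = 7323. x_4 = 7323^2 mod 14657 = 11023. x_5 = 11023^2 mod 14657 = 14656. x_5 ≡ −1, so 12985 is not a witness.
No listed base is a witness for 14657.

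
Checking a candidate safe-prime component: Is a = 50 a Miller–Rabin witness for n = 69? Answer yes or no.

yes

n − 1 = 68 = 2^2 · 17, so s = 2 and d = 17.
x_0 = 50^17 mod 69 = 2.
x_0 is neither 1 nor 68, so continue squaring.
x_1 = 2^2 mod 69 = 4.
Reached i = s−1 = 1 without hitting −1: 50 is a Miller–Rabin witness and 69 is composite.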